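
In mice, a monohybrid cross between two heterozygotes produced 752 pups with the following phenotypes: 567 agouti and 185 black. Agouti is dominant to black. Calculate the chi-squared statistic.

For a monohybrid cross between heterozygotes with complete dominance, the expected phenotypic ratio is 3:1.
Total ratio parts = 4. Expected numbers out of 752:
  agouti: 752 × 3/4 = 564
  black: 752 × 1/4 = 188
χ² = Σ (O − E)² / E
  agouti: (567 − 564)² / 564 = 0.0160
  black: (185 − 188)² / 188 = 0.0479
χ² = 0.0160 + 0.0479 = 0.0639 ≈ 0.064

0.064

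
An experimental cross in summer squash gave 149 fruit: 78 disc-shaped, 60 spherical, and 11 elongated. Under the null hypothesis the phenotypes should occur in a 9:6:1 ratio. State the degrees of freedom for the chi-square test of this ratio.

2

A goodness-of-fit test with 3 phenotype classes has df = 3 − 1 = 2.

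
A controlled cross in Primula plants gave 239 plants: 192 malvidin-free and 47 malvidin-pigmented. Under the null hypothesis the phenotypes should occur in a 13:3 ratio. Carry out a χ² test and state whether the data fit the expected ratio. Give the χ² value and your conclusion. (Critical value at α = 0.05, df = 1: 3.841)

Total ratio parts = 16. Expected numbers out of 239:
  malvidin-free: 239 × 13/16 = 194.1875
  malvidin-pigmented: 239 × 3/16 = 44.8125
χ² = Σ (O − E)² / E
  malvidin-free: (192 − 194.1875)² / 194.1875 = 0.0246
  malvidin-pigmented: (47 − 44.8125)² / 44.8125 = 0.1068
χ² = 0.0246 + 0.1068 = 0.1314 ≈ 0.131
Degrees of freedom = 2 − 1 = 1; critical value at α = 0.05 is 3.841.
Since 0.131 < 3.841, we fail to reject the null hypothesis — the data are consistent with the 13:3 ratio.

0.131; consistent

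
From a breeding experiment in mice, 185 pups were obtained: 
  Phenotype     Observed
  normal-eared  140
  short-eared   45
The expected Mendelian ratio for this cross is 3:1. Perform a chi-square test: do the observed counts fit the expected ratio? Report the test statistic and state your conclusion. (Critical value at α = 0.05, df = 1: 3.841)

0.045; consistent

The 3:1 ratio has 4 parts, so with N = 185 the expected counts are:
  normal-eared: 185 × 3/4 = 138.75
  short-eared: 185 × 1/4 = 46.25
χ² = Σ (O − E)² / E
  normal-eared: (140 − 138.75)² / 138.75 = 0.0113
  short-eared: (45 − 46.25)² / 46.25 = 0.0338
χ² = 0.0113 + 0.0338 = 0.0451 ≈ 0.045
Degrees of freedom = 2 − 1 = 1; critical value at α = 0.05 is 3.841.
Since 0.045 < 3.841, we fail to reject the null hypothesis — the data are consistent with the 3:1 ratio.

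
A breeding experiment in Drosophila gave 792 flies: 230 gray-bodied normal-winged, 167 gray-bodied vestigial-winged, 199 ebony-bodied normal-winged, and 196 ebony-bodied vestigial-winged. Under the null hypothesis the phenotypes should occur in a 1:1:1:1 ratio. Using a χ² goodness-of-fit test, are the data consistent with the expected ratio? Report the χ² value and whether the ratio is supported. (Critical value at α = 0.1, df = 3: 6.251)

Expected counts for N = 792 under a 1:1:1:1 ratio (total parts = 4):
  gray-bodied normal-winged: 792 × 1/4 = 198
  gray-bodied vestigial-winged: 792 × 1/4 = 198
  ebony-bodied normal-winged: 792 × 1/4 = 198
  ebony-bodied vestigial-winged: 792 × 1/4 = 198
χ² = Σ (O − E)² / E
  gray-bodied normal-winged: (230 − 198)² / 198 = 5.1717
  gray-bodied vestigial-winged: (167 − 198)² / 198 = 4.8535
  ebony-bodied normal-winged: (199 − 198)² / 198 = 0.0051
  ebony-bodied vestigial-winged: (196 − 198)² / 198 = 0.0202
χ² = 5.1717 + 4.8535 + 0.0051 + 0.0202 = 10.0505 ≈ 10.051
Degrees of freedom = 4 − 1 = 3; critical value at α = 0.1 is 6.251.
Since 10.051 > 6.251, we reject the null hypothesis — the data do not fit the 1:1:1:1 ratio.

10.051; not consistent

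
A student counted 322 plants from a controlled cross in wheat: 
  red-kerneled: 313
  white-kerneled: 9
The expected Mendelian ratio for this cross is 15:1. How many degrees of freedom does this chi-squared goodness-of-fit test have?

A goodness-of-fit test with 2 phenotype classes has df = 2 − 1 = 1.

1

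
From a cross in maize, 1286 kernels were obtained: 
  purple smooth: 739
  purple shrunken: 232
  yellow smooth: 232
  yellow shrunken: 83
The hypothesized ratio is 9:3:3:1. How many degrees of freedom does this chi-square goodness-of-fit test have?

A goodness-of-fit test with 4 phenotype classes has df = 4 − 1 = 3.

3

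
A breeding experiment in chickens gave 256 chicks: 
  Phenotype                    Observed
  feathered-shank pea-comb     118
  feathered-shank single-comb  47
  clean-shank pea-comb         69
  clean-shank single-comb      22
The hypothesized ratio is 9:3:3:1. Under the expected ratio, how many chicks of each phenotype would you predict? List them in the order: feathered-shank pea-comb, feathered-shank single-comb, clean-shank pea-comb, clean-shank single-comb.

Under the 9:3:3:1 hypothesis (Σ ratio = 16, N = 256):
  feathered-shank pea-comb: 256 × 9/16 = 144
  feathered-shank single-comb: 256 × 3/16 = 48
  clean-shank pea-comb: 256 × 3/16 = 48
  clean-shank single-comb: 256 × 1/16 = 16

144, 48, 48, 16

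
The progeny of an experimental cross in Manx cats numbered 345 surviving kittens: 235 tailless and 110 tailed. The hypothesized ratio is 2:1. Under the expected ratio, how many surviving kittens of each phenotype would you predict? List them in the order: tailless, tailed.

230, 115

Under the 2:1 hypothesis (Σ ratio = 3, N = 345):
  tailless: 345 × 2/3 = 230
  tailed: 345 × 1/3 = 115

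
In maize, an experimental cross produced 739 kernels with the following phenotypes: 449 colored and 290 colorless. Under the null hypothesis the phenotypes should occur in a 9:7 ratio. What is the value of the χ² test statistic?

6.102

The 9:7 ratio has 16 parts, so with N = 739 the expected counts are:
  colored: 739 × 9/16 = 415.6875
  colorless: 739 × 7/16 = 323.3125
χ² = Σ (O − E)² / E
  colored: (449 − 415.6875)² / 415.6875 = 2.6696
  colorless: (290 − 323.3125)² / 323.3125 = 3.4324
χ² = 2.6696 + 3.4324 = 6.102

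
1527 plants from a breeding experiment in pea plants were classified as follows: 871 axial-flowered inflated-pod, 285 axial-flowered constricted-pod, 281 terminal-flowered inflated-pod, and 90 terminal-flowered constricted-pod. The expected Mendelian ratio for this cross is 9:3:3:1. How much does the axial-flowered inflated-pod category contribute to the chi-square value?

The 9:3:3:1 ratio has 16 parts, so with N = 1527 the expected counts are:
  axial-flowered inflated-pod: 1527 × 9/16 = 858.9375
  axial-flowered constricted-pod: 1527 × 3/16 = 286.3125
  terminal-flowered inflated-pod: 1527 × 3/16 = 286.3125
  terminal-flowered constricted-pod: 1527 × 1/16 = 95.4375
Contribution of axial-flowered inflated-pod: (871 − 858.9375)² / 858.9375 = 0.1694

0.169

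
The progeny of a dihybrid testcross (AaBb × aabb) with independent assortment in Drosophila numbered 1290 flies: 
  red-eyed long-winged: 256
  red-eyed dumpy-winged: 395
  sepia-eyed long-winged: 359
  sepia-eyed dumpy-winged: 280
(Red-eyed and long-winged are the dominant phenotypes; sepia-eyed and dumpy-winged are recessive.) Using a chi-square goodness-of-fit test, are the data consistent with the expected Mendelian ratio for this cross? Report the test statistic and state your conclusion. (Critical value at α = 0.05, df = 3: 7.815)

A dihybrid testcross with independent assortment gives a 1:1:1:1 ratio.
Expected counts for N = 1290 under a 1:1:1:1 ratio (total parts = 4):
  red-eyed long-winged: 1290 × 1/4 = 322.5
  red-eyed dumpy-winged: 1290 × 1/4 = 322.5
  sepia-eyed long-winged: 1290 × 1/4 = 322.5
  sepia-eyed dumpy-winged: 1290 × 1/4 = 322.5
χ² = Σ (O − E)² / E
  red-eyed long-winged: (256 − 322.5)² / 322.5 = 13.7124
  red-eyed dumpy-winged: (395 − 322.5)² / 322.5 = 16.2984
  sepia-eyed long-winged: (359 − 322.5)² / 322.5 = 4.1310
  sepia-eyed dumpy-winged: (280 − 322.5)² / 322.5 = 5.6008
χ² = 13.7124 + 16.2984 + 4.1310 + 5.6008 = 39.7426 ≈ 39.743
Degrees of freedom = 4 − 1 = 3; critical value at α = 0.05 is 7.815.
Since 39.743 > 7.815, we reject the null hypothesis — the data do not fit the 1:1:1:1 ratio.

39.743; not consistent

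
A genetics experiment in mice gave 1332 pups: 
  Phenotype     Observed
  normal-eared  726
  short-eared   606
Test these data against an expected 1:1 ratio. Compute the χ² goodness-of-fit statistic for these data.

10.811

Under the 1:1 hypothesis (Σ ratio = 2, N = 1332):
  normal-eared: 1332 × 1/2 = 666
  short-eared: 1332 × 1/2 = 666
χ² = Σ (O − E)² / E
  normal-eared: (726 − 666)² / 666 = 5.4054
  short-eared: (606 − 666)² / 666 = 5.4054
χ² = 5.4054 + 5.4054 = 10.8108 ≈ 10.811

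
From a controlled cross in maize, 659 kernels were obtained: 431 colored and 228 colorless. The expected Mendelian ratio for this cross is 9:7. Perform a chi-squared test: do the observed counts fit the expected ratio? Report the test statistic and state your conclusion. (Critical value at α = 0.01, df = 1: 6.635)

22.430; not consistent

Expected counts for N = 659 under a 9:7 ratio (total parts = 16):
  colored: 659 × 9/16 = 370.6875
  colorless: 659 × 7/16 = 288.3125
χ² = Σ (O − E)² / E
  colored: (431 − 370.6875)² / 370.6875 = 9.8131
  colorless: (228 − 288.3125)² / 288.3125 = 12.6169
χ² = 9.8131 + 12.6169 = 22.430
Degrees of freedom = 2 − 1 = 1; critical value at α = 0.01 is 6.635.
Since 22.430 > 6.635, we reject the null hypothesis — the data do not fit the 9:7 ratio.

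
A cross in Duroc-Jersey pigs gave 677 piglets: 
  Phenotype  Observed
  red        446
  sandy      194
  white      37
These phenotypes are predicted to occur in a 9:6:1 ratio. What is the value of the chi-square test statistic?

Expected counts for N = 677 under a 9:6:1 ratio (total parts = 16):
  red: 677 × 9/16 = 380.8125
  sandy: 677 × 6/16 = 253.875
  white: 677 × 1/16 = 42.3125
χ² = Σ (O − E)² / E
  red: (446 − 380.8125)² / 380.8125 = 11.1588
  sandy: (194 − 253.875)² / 253.875 = 14.1212
  white: (37 − 42.3125)² / 42.3125 = 0.6670
χ² = 11.1588 + 14.1212 + 0.6670 = 25.947

25.947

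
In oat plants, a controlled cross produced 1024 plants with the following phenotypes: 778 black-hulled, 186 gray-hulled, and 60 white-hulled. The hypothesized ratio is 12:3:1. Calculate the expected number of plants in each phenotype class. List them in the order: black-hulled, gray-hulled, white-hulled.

The 12:3:1 ratio has 16 parts, so with N = 1024 the expected counts are:
  black-hulled: 1024 × 12/16 = 768
  gray-hulled: 1024 × 3/16 = 192
  white-hulled: 1024 × 1/16 = 64

768, 192, 64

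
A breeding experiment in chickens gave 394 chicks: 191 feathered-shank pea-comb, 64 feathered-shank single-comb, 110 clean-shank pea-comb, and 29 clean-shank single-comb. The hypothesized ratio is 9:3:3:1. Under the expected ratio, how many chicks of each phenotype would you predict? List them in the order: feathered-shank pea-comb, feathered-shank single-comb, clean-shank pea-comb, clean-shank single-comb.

221.625, 73.875, 73.875, 24.625

The 9:3:3:1 ratio has 16 parts, so with N = 394 the expected counts are:
  feathered-shank pea-comb: 394 × 9/16 = 221.625
  feathered-shank single-comb: 394 × 3/16 = 73.875
  clean-shank pea-comb: 394 × 3/16 = 73.875
  clean-shank single-comb: 394 × 1/16 = 24.625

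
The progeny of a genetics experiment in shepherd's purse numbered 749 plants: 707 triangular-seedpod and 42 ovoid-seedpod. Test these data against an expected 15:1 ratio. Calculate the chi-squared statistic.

The 15:1 ratio has 16 parts, so with N = 749 the expected counts are:
  triangular-seedpod: 749 × 15/16 = 702.1875
  ovoid-seedpod: 749 × 1/16 = 46.8125
χ² = Σ (O − E)² / E
  triangular-seedpod: (707 − 702.1875)² / 702.1875 = 0.0330
  ovoid-seedpod: (42 − 46.8125)² / 46.8125 = 0.4947
χ² = 0.0330 + 0.4947 = 0.5277 ≈ 0.528

0.528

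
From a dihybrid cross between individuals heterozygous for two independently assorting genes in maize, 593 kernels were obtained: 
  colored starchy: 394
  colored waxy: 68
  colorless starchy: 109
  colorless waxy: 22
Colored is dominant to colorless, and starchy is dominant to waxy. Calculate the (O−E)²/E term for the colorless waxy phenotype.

A dihybrid F₂ with independent assortment and complete dominance at both loci gives a 9:3:3:1 phenotypic ratio.
Under the 9:3:3:1 hypothesis (Σ ratio = 16, N = 593):
  colored starchy: 593 × 9/16 = 333.5625
  colored waxy: 593 × 3/16 = 111.1875
  colorless starchy: 593 × 3/16 = 111.1875
  colorless waxy: 593 × 1/16 = 37.0625
Contribution of colorless waxy: (22 − 37.0625)² / 37.0625 = 6.1215

6.122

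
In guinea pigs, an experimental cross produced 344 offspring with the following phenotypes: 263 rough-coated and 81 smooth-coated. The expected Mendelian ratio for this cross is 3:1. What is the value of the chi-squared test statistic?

0.388

Under the 3:1 hypothesis (Σ ratio = 4, N = 344):
  rough-coated: 344 × 3/4 = 258
  smooth-coated: 344 × 1/4 = 86
χ² = Σ (O − E)² / E
  rough-coated: (263 − 258)² / 258 = 0.0969
  smooth-coated: (81 − 86)² / 86 = 0.2907
χ² = 0.0969 + 0.2907 = 0.3876 ≈ 0.388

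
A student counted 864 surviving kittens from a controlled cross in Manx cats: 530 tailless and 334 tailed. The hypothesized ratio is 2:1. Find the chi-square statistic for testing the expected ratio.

The 2:1 ratio has 3 parts, so with N = 864 the expected counts are:
  tailless: 864 × 2/3 = 576
  tailed: 864 × 1/3 = 288
χ² = Σ (O − E)² / E
  tailless: (530 − 576)² / 576 = 3.6736
  tailed: (334 − 288)² / 288 = 7.3472
χ² = 3.6736 + 7.3472 = 11.0208 ≈ 11.021

11.021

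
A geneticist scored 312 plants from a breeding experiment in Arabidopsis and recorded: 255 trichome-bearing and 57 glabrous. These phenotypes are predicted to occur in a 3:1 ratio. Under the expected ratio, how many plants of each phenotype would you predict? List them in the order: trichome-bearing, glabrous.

234, 78

Under the 3:1 hypothesis (Σ ratio = 4, N = 312):
  trichome-bearing: 312 × 3/4 = 234
  glabrous: 312 × 1/4 = 78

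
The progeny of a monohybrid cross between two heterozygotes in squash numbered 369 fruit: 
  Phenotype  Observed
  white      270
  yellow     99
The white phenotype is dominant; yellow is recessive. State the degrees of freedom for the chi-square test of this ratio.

1

For a monohybrid cross between heterozygotes with complete dominance, the expected phenotypic ratio is 3:1.
A goodness-of-fit test with 2 phenotype classes has df = 2 − 1 = 1.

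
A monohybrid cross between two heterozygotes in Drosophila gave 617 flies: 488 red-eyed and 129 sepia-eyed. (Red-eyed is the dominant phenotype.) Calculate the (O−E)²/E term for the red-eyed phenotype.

For a monohybrid cross between heterozygotes with complete dominance, the expected phenotypic ratio is 3:1.
Total ratio parts = 4. Expected numbers out of 617:
  red-eyed: 617 × 3/4 = 462.75
  sepia-eyed: 617 × 1/4 = 154.25
Contribution of red-eyed: (488 − 462.75)² / 462.75 = 1.3778

1.378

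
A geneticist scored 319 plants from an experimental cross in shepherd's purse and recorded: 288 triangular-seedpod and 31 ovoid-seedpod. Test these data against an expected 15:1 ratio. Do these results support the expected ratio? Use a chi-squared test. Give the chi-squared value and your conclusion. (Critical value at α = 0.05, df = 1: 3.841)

6.547; not consistent

Under the 15:1 hypothesis (Σ ratio = 16, N = 319):
  triangular-seedpod: 319 × 15/16 = 299.0625
  ovoid-seedpod: 319 × 1/16 = 19.9375
χ² = Σ (O − E)² / E
  triangular-seedpod: (288 − 299.0625)² / 299.0625 = 0.4092
  ovoid-seedpod: (31 − 19.9375)² / 19.9375 = 6.1381
χ² = 0.4092 + 6.1381 = 6.5473 ≈ 6.547
Degrees of freedom = 2 − 1 = 1; critical value at α = 0.05 is 3.841.
Since 6.547 > 3.841, we reject the null hypothesis — the data do not fit the 15:1 ratio.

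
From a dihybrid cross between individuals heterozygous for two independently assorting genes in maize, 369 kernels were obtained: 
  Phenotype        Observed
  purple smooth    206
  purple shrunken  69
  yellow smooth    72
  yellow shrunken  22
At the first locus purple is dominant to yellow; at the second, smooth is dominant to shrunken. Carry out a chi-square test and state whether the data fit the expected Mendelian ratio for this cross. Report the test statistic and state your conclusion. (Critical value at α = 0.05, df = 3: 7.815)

0.176; consistent

A dihybrid F₂ with independent assortment and complete dominance at both loci gives a 9:3:3:1 phenotypic ratio.
The 9:3:3:1 ratio has 16 parts, so with N = 369 the expected counts are:
  purple smooth: 369 × 9/16 = 207.5625
  purple shrunken: 369 × 3/16 = 69.1875
  yellow smooth: 369 × 3/16 = 69.1875
  yellow shrunken: 369 × 1/16 = 23.0625
χ² = Σ (O − E)² / E
  purple smooth: (206 − 207.5625)² / 207.5625 = 0.0118
  purple shrunken: (69 − 69.1875)² / 69.1875 = 0.0005
  yellow smooth: (72 − 69.1875)² / 69.1875 = 0.1143
  yellow shrunken: (22 − 23.0625)² / 23.0625 = 0.0489
χ² = 0.0118 + 0.0005 + 0.1143 + 0.0489 = 0.1755 ≈ 0.176
Degrees of freedom = 4 − 1 = 3; critical value at α = 0.05 is 7.815.
Since 0.176 < 7.815, we fail to reject the null hypothesis — the data are consistent with the 9:3:3:1 ratio.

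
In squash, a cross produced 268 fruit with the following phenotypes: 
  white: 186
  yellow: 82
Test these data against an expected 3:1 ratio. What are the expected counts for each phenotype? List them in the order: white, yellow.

Under the 3:1 hypothesis (Σ ratio = 4, N = 268):
  white: 268 × 3/4 = 201
  yellow: 268 × 1/4 = 67

201, 67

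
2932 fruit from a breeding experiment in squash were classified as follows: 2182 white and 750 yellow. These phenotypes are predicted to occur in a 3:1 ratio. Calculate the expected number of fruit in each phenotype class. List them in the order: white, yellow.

Under the 3:1 hypothesis (Σ ratio = 4, N = 2932):
  white: 2932 × 3/4 = 2199
  yellow: 2932 × 1/4 = 733

2199, 733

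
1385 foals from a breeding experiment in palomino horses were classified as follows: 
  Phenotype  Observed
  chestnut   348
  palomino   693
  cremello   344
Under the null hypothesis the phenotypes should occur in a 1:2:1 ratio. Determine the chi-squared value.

0.024

The 1:2:1 ratio has 4 parts, so with N = 1385 the expected counts are:
  chestnut: 1385 × 1/4 = 346.25
  palomino: 1385 × 2/4 = 692.5
  cremello: 1385 × 1/4 = 346.25
χ² = Σ (O − E)² / E
  chestnut: (348 − 346.25)² / 346.25 = 0.0088
  palomino: (693 − 692.5)² / 692.5 = 0.0004
  cremello: (344 − 346.25)² / 346.25 = 0.0146
χ² = 0.0088 + 0.0004 + 0.0146 = 0.0238 ≈ 0.024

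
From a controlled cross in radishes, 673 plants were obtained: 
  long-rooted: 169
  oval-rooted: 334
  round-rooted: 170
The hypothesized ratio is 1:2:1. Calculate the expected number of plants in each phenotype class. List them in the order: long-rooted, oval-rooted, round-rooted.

Under the 1:2:1 hypothesis (Σ ratio = 4, N = 673):
  long-rooted: 673 × 1/4 = 168.25
  oval-rooted: 673 × 2/4 = 336.5
  round-rooted: 673 × 1/4 = 168.25

168.25, 336.5, 168.25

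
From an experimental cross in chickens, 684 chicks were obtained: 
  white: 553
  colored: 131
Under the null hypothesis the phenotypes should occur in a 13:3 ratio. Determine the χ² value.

0.073

Expected counts for N = 684 under a 13:3 ratio (total parts = 16):
  white: 684 × 13/16 = 555.75
  colored: 684 × 3/16 = 128.25
χ² = Σ (O − E)² / E
  white: (553 − 555.75)² / 555.75 = 0.0136
  colored: (131 − 128.25)² / 128.25 = 0.0590
χ² = 0.0136 + 0.0590 = 0.0726 ≈ 0.073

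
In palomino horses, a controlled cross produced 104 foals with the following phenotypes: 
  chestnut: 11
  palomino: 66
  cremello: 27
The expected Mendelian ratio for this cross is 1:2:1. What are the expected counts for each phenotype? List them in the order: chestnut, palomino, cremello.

26, 52, 26

Under the 1:2:1 hypothesis (Σ ratio = 4, N = 104):
  chestnut: 104 × 1/4 = 26
  palomino: 104 × 2/4 = 52
  cremello: 104 × 1/4 = 26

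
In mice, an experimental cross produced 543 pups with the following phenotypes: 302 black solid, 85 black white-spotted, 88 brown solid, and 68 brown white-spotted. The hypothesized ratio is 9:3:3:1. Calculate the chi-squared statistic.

Total ratio parts = 16. Expected numbers out of 543:
  black solid: 543 × 9/16 = 305.4375
  black white-spotted: 543 × 3/16 = 101.8125
  brown solid: 543 × 3/16 = 101.8125
  brown white-spotted: 543 × 1/16 = 33.9375
χ² = Σ (O − E)² / E
  black solid: (302 − 305.4375)² / 305.4375 = 0.0387
  black white-spotted: (85 − 101.8125)² / 101.8125 = 2.7763
  brown solid: (88 − 101.8125)² / 101.8125 = 1.8739
  brown white-spotted: (68 − 33.9375)² / 33.9375 = 34.1880
χ² = 0.0387 + 2.7763 + 1.8739 + 34.1880 = 38.8769 ≈ 38.877

38.877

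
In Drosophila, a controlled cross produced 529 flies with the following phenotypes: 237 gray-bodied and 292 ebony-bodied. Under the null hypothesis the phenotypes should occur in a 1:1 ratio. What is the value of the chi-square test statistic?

Under the 1:1 hypothesis (Σ ratio = 2, N = 529):
  gray-bodied: 529 × 1/2 = 264.5
  ebony-bodied: 529 × 1/2 = 264.5
χ² = Σ (O − E)² / E
  gray-bodied: (237 − 264.5)² / 264.5 = 2.8592
  ebony-bodied: (292 − 264.5)² / 264.5 = 2.8592
χ² = 2.8592 + 2.8592 = 5.7184 ≈ 5.718

5.718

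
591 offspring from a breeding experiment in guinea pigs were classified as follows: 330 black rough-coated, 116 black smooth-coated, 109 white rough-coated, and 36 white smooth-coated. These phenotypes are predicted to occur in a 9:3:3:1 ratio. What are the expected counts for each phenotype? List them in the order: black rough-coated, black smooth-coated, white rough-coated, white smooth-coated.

Expected counts for N = 591 under a 9:3:3:1 ratio (total parts = 16):
  black rough-coated: 591 × 9/16 = 332.4375
  black smooth-coated: 591 × 3/16 = 110.8125
  white rough-coated: 591 × 3/16 = 110.8125
  white smooth-coated: 591 × 1/16 = 36.9375

332.4375, 110.8125, 110.8125, 36.9375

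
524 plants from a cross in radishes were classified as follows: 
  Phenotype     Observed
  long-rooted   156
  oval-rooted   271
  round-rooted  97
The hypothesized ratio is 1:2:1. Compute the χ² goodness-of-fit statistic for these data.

Expected counts for N = 524 under a 1:2:1 ratio (total parts = 4):
  long-rooted: 524 × 1/4 = 131
  oval-rooted: 524 × 2/4 = 262
  round-rooted: 524 × 1/4 = 131
χ² = Σ (O − E)² / E
  long-rooted: (156 − 131)² / 131 = 4.7710
  oval-rooted: (271 − 262)² / 262 = 0.3092
  round-rooted: (97 − 131)² / 131 = 8.8244
χ² = 4.7710 + 0.3092 + 8.8244 = 13.9046 ≈ 13.905

13.905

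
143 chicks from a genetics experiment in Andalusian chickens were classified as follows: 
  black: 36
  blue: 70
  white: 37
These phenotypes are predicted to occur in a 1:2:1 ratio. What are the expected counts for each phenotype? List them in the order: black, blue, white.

Under the 1:2:1 hypothesis (Σ ratio = 4, N = 143):
  black: 143 × 1/4 = 35.75
  blue: 143 × 2/4 = 71.5
  white: 143 × 1/4 = 35.75

35.75, 71.5, 35.75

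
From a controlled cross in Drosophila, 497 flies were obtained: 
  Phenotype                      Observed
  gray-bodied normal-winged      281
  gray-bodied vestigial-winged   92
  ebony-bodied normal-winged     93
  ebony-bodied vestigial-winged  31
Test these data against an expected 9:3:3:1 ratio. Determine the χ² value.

Total ratio parts = 16. Expected numbers out of 497:
  gray-bodied normal-winged: 497 × 9/16 = 279.5625
  gray-bodied vestigial-winged: 497 × 3/16 = 93.1875
  ebony-bodied normal-winged: 497 × 3/16 = 93.1875
  ebony-bodied vestigial-winged: 497 × 1/16 = 31.0625
χ² = Σ (O − E)² / E
  gray-bodied normal-winged: (281 − 279.5625)² / 279.5625 = 0.0074
  gray-bodied vestigial-winged: (92 − 93.1875)² / 93.1875 = 0.0151
  ebony-bodied normal-winged: (93 − 93.1875)² / 93.1875 = 0.0004
  ebony-bodied vestigial-winged: (31 − 31.0625)² / 31.0625 = 0.0001
χ² = 0.0074 + 0.0151 + 0.0004 + 0.0001 = 0.023

0.023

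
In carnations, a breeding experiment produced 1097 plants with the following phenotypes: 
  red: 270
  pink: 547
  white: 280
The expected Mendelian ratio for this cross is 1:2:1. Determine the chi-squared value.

0.191

Expected counts for N = 1097 under a 1:2:1 ratio (total parts = 4):
  red: 1097 × 1/4 = 274.25
  pink: 1097 × 2/4 = 548.5
  white: 1097 × 1/4 = 274.25
χ² = Σ (O − E)² / E
  red: (270 − 274.25)² / 274.25 = 0.0659
  pink: (547 − 548.5)² / 548.5 = 0.0041
  white: (280 − 274.25)² / 274.25 = 0.1206
χ² = 0.0659 + 0.0041 + 0.1206 = 0.1906 ≈ 0.191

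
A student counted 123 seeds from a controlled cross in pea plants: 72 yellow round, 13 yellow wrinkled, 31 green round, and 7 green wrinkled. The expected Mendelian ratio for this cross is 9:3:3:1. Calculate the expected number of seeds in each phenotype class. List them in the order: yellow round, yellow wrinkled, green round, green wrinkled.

Expected counts for N = 123 under a 9:3:3:1 ratio (total parts = 16):
  yellow round: 123 × 9/16 = 69.1875
  yellow wrinkled: 123 × 3/16 = 23.0625
  green round: 123 × 3/16 = 23.0625
  green wrinkled: 123 × 1/16 = 7.6875

69.1875, 23.0625, 23.0625, 7.6875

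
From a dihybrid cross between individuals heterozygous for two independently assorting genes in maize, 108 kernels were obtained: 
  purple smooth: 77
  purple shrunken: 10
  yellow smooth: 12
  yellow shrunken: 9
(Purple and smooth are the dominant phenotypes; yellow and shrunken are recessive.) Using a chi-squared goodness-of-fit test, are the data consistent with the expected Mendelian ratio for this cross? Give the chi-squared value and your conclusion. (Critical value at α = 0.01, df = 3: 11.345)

A dihybrid F₂ with independent assortment and complete dominance at both loci gives a 9:3:3:1 phenotypic ratio.
Total ratio parts = 16. Expected numbers out of 108:
  purple smooth: 108 × 9/16 = 60.75
  purple shrunken: 108 × 3/16 = 20.25
  yellow smooth: 108 × 3/16 = 20.25
  yellow shrunken: 108 × 1/16 = 6.75
χ² = Σ (O − E)² / E
  purple smooth: (77 − 60.75)² / 60.75 = 4.3467
  purple shrunken: (10 − 20.25)² / 20.25 = 5.1883
  yellow smooth: (12 − 20.25)² / 20.25 = 3.3611
  yellow shrunken: (9 − 6.75)² / 6.75 = 0.7500
χ² = 4.3467 + 5.1883 + 3.3611 + 0.7500 = 13.6461 ≈ 13.646
Degrees of freedom = 4 − 1 = 3; critical value at α = 0.01 is 11.345.
Since 13.646 > 11.345, we reject the null hypothesis — the data do not fit the 9:3:3:1 ratio.

13.646; not consistent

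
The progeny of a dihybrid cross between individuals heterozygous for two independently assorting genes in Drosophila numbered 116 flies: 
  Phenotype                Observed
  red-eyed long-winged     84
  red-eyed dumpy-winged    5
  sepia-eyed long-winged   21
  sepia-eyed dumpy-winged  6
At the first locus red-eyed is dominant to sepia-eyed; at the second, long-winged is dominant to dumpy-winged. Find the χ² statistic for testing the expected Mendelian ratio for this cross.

18.529

A dihybrid F₂ with independent assortment and complete dominance at both loci gives a 9:3:3:1 phenotypic ratio.
Under the 9:3:3:1 hypothesis (Σ ratio = 16, N = 116):
  red-eyed long-winged: 116 × 9/16 = 65.25
  red-eyed dumpy-winged: 116 × 3/16 = 21.75
  sepia-eyed long-winged: 116 × 3/16 = 21.75
  sepia-eyed dumpy-winged: 116 × 1/16 = 7.25
χ² = Σ (O − E)² / E
  red-eyed long-winged: (84 − 65.25)² / 65.25 = 5.3879
  red-eyed dumpy-winged: (5 − 21.75)² / 21.75 = 12.8994
  sepia-eyed long-winged: (21 − 21.75)² / 21.75 = 0.0259
  sepia-eyed dumpy-winged: (6 − 7.25)² / 7.25 = 0.2155
χ² = 5.3879 + 12.8994 + 0.0259 + 0.2155 = 18.5287 ≈ 18.529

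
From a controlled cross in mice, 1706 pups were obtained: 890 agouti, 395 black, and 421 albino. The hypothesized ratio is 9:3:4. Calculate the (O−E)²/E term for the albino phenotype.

Under the 9:3:4 hypothesis (Σ ratio = 16, N = 1706):
  agouti: 1706 × 9/16 = 959.625
  black: 1706 × 3/16 = 319.875
  albino: 1706 × 4/16 = 426.5
Contribution of albino: (421 − 426.5)² / 426.5 = 0.0709

0.071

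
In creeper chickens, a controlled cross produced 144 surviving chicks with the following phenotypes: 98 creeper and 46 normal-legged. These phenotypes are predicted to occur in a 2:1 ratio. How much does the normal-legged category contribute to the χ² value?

The 2:1 ratio has 3 parts, so with N = 144 the expected counts are:
  creeper: 144 × 2/3 = 96
  normal-legged: 144 × 1/3 = 48
Contribution of normal-legged: (46 − 48)² / 48 = 0.0833

0.083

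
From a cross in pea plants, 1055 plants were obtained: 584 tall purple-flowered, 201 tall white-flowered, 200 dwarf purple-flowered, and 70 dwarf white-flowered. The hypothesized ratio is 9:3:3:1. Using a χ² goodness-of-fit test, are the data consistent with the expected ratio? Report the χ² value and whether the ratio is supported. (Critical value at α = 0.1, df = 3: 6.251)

The 9:3:3:1 ratio has 16 parts, so with N = 1055 the expected counts are:
  tall purple-flowered: 1055 × 9/16 = 593.4375
  tall white-flowered: 1055 × 3/16 = 197.8125
  dwarf purple-flowered: 1055 × 3/16 = 197.8125
  dwarf white-flowered: 1055 × 1/16 = 65.9375
χ² = Σ (O − E)² / E
  tall purple-flowered: (584 − 593.4375)² / 593.4375 = 0.1501
  tall white-flowered: (201 − 197.8125)² / 197.8125 = 0.0514
  dwarf purple-flowered: (200 − 197.8125)² / 197.8125 = 0.0242
  dwarf white-flowered: (70 − 65.9375)² / 65.9375 = 0.2503
χ² = 0.1501 + 0.0514 + 0.0242 + 0.2503 = 0.476
Degrees of freedom = 4 − 1 = 3; critical value at α = 0.1 is 6.251.
Since 0.476 < 6.251, we fail to reject the null hypothesis — the data are consistent with the 9:3:3:1 ratio.

0.476; consistent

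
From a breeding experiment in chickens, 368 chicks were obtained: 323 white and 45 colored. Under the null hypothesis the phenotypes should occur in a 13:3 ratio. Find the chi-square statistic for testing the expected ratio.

10.274

Expected counts for N = 368 under a 13:3 ratio (total parts = 16):
  white: 368 × 13/16 = 299
  colored: 368 × 3/16 = 69
χ² = Σ (O − E)² / E
  white: (323 − 299)² / 299 = 1.9264
  colored: (45 − 69)² / 69 = 8.3478
χ² = 1.9264 + 8.3478 = 10.2742 ≈ 10.274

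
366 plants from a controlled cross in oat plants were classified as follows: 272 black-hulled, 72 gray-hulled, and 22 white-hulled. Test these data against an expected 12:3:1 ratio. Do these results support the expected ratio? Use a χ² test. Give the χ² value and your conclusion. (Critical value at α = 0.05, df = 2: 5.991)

0.222; consistent

Total ratio parts = 16. Expected numbers out of 366:
  black-hulled: 366 × 12/16 = 274.5
  gray-hulled: 366 × 3/16 = 68.625
  white-hulled: 366 × 1/16 = 22.875
χ² = Σ (O − E)² / E
  black-hulled: (272 − 274.5)² / 274.5 = 0.0228
  gray-hulled: (72 − 68.625)² / 68.625 = 0.1660
  white-hulled: (22 − 22.875)² / 22.875 = 0.0335
χ² = 0.0228 + 0.1660 + 0.0335 = 0.2223 ≈ 0.222
Degrees of freedom = 3 − 1 = 2; critical value at α = 0.05 is 5.991.
Since 0.222 < 5.991, we fail to reject the null hypothesis — the data are consistent with the 12:3:1 ratio.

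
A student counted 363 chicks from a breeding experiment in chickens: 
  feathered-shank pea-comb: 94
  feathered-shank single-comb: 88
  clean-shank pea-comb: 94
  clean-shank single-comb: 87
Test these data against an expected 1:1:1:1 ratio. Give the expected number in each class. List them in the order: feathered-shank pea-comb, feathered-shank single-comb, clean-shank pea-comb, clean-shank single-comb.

90.75, 90.75, 90.75, 90.75

The 1:1:1:1 ratio has 4 parts, so with N = 363 the expected counts are:
  feathered-shank pea-comb: 363 × 1/4 = 90.75
  feathered-shank single-comb: 363 × 1/4 = 90.75
  clean-shank pea-comb: 363 × 1/4 = 90.75
  clean-shank single-comb: 363 × 1/4 = 90.75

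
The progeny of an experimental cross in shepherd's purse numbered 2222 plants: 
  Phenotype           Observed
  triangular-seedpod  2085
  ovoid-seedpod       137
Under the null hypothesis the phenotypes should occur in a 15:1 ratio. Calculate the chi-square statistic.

0.027

The 15:1 ratio has 16 parts, so with N = 2222 the expected counts are:
  triangular-seedpod: 2222 × 15/16 = 2083.125
  ovoid-seedpod: 2222 × 1/16 = 138.875
χ² = Σ (O − E)² / E
  triangular-seedpod: (2085 − 2083.125)² / 2083.125 = 0.0017
  ovoid-seedpod: (137 − 138.875)² / 138.875 = 0.0253
χ² = 0.0017 + 0.0253 = 0.027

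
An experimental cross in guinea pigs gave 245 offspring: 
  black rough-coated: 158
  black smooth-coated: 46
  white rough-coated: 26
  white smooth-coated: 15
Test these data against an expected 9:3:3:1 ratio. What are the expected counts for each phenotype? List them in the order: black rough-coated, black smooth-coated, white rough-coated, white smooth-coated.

137.8125, 45.9375, 45.9375, 15.3125

Expected counts for N = 245 under a 9:3:3:1 ratio (total parts = 16):
  black rough-coated: 245 × 9/16 = 137.8125
  black smooth-coated: 245 × 3/16 = 45.9375
  white rough-coated: 245 × 3/16 = 45.9375
  white smooth-coated: 245 × 1/16 = 15.3125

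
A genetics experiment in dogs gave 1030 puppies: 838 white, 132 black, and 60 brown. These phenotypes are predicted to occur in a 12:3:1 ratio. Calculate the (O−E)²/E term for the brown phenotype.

The 12:3:1 ratio has 16 parts, so with N = 1030 the expected counts are:
  white: 1030 × 12/16 = 772.5
  black: 1030 × 3/16 = 193.125
  brown: 1030 × 1/16 = 64.375
Contribution of brown: (60 − 64.375)² / 64.375 = 0.2973

0.297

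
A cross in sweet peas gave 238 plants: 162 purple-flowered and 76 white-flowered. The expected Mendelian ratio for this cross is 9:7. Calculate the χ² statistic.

Total ratio parts = 16. Expected numbers out of 238:
  purple-flowered: 238 × 9/16 = 133.875
  white-flowered: 238 × 7/16 = 104.125
χ² = Σ (O − E)² / E
  purple-flowered: (162 − 133.875)² / 133.875 = 5.9086
  white-flowered: (76 − 104.125)² / 104.125 = 7.5968
χ² = 5.9086 + 7.5968 = 13.5054 ≈ 13.505

13.505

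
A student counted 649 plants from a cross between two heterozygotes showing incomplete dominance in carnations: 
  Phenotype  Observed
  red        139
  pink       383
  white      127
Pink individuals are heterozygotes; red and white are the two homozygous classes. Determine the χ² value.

With incomplete dominance, a heterozygote × heterozygote cross gives a 1:2:1 phenotypic ratio.
Total ratio parts = 4. Expected numbers out of 649:
  red: 649 × 1/4 = 162.25
  pink: 649 × 2/4 = 324.5
  white: 649 × 1/4 = 162.25
χ² = Σ (O − E)² / E
  red: (139 − 162.25)² / 162.25 = 3.3317
  pink: (383 − 324.5)² / 324.5 = 10.5462
  white: (127 − 162.25)² / 162.25 = 7.6583
χ² = 3.3317 + 10.5462 + 7.6583 = 21.5362 ≈ 21.536

21.536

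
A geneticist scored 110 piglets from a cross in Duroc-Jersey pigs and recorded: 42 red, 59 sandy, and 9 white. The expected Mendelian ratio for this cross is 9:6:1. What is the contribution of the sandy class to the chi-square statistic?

7.638

The 9:6:1 ratio has 16 parts, so with N = 110 the expected counts are:
  red: 110 × 9/16 = 61.875
  sandy: 110 × 6/16 = 41.25
  white: 110 × 1/16 = 6.875
Contribution of sandy: (59 − 41.25)² / 41.25 = 7.6379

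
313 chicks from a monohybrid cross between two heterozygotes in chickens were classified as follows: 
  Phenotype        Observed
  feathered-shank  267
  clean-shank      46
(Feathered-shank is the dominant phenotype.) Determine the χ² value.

17.722

For a monohybrid cross between heterozygotes with complete dominance, the expected phenotypic ratio is 3:1.
Under the 3:1 hypothesis (Σ ratio = 4, N = 313):
  feathered-shank: 313 × 3/4 = 234.75
  clean-shank: 313 × 1/4 = 78.25
χ² = Σ (O − E)² / E
  feathered-shank: (267 − 234.75)² / 234.75 = 4.4305
  clean-shank: (46 − 78.25)² / 78.25 = 13.2915
χ² = 4.4305 + 13.2915 = 17.722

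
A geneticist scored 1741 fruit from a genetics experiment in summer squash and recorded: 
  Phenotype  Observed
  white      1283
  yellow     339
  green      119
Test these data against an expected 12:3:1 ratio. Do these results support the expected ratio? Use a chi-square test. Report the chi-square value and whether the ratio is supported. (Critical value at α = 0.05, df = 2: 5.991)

Total ratio parts = 16. Expected numbers out of 1741:
  white: 1741 × 12/16 = 1305.75
  yellow: 1741 × 3/16 = 326.4375
  green: 1741 × 1/16 = 108.8125
χ² = Σ (O − E)² / E
  white: (1283 − 1305.75)² / 1305.75 = 0.3964
  yellow: (339 − 326.4375)² / 326.4375 = 0.4835
  green: (119 − 108.8125)² / 108.8125 = 0.9538
χ² = 0.3964 + 0.4835 + 0.9538 = 1.8337 ≈ 1.834
Degrees of freedom = 3 − 1 = 2; critical value at α = 0.05 is 5.991.
Since 1.834 < 5.991, we fail to reject the null hypothesis — the data are consistent with the 12:3:1 ratio.

1.834; consistent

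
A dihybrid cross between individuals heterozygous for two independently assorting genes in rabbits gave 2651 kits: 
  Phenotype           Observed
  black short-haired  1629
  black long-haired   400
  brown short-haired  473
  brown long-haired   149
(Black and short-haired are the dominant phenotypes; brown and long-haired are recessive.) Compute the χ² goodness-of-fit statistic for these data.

A dihybrid F₂ with independent assortment and complete dominance at both loci gives a 9:3:3:1 phenotypic ratio.
Under the 9:3:3:1 hypothesis (Σ ratio = 16, N = 2651):
  black short-haired: 2651 × 9/16 = 1491.1875
  black long-haired: 2651 × 3/16 = 497.0625
  brown short-haired: 2651 × 3/16 = 497.0625
  brown long-haired: 2651 × 1/16 = 165.6875
χ² = Σ (O − E)² / E
  black short-haired: (1629 − 1491.1875)² / 1491.1875 = 12.7363
  black long-haired: (400 − 497.0625)² / 497.0625 = 18.9536
  brown short-haired: (473 − 497.0625)² / 497.0625 = 1.1649
  brown long-haired: (149 − 165.6875)² / 165.6875 = 1.6807
χ² = 12.7363 + 18.9536 + 1.1649 + 1.6807 = 34.5355 ≈ 34.536

34.536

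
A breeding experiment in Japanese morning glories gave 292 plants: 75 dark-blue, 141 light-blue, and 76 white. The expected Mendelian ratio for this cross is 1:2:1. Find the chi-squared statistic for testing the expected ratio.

Under the 1:2:1 hypothesis (Σ ratio = 4, N = 292):
  dark-blue: 292 × 1/4 = 73
  light-blue: 292 × 2/4 = 146
  white: 292 × 1/4 = 73
χ² = Σ (O − E)² / E
  dark-blue: (75 − 73)² / 73 = 0.0548
  light-blue: (141 − 146)² / 146 = 0.1712
  white: (76 − 73)² / 73 = 0.1233
χ² = 0.0548 + 0.1712 + 0.1233 = 0.3493 ≈ 0.349

0.349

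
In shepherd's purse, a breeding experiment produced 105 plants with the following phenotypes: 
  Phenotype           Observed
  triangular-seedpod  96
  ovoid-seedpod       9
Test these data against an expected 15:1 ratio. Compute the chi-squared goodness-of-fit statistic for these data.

Expected counts for N = 105 under a 15:1 ratio (total parts = 16):
  triangular-seedpod: 105 × 15/16 = 98.4375
  ovoid-seedpod: 105 × 1/16 = 6.5625
χ² = Σ (O − E)² / E
  triangular-seedpod: (96 − 98.4375)² / 98.4375 = 0.0604
  ovoid-seedpod: (9 − 6.5625)² / 6.5625 = 0.9054
χ² = 0.0604 + 0.9054 = 0.9658 ≈ 0.966

0.966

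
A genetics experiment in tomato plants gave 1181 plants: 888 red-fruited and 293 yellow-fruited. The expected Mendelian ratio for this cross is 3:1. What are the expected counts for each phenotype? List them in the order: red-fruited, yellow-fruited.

The 3:1 ratio has 4 parts, so with N = 1181 the expected counts are:
  red-fruited: 1181 × 3/4 = 885.75
  yellow-fruited: 1181 × 1/4 = 295.25

885.75, 295.25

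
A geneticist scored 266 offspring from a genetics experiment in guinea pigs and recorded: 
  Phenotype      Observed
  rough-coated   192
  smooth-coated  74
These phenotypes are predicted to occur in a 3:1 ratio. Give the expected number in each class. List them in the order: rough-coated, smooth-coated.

The 3:1 ratio has 4 parts, so with N = 266 the expected counts are:
  rough-coated: 266 × 3/4 = 199.5
  smooth-coated: 266 × 1/4 = 66.5

199.5, 66.5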